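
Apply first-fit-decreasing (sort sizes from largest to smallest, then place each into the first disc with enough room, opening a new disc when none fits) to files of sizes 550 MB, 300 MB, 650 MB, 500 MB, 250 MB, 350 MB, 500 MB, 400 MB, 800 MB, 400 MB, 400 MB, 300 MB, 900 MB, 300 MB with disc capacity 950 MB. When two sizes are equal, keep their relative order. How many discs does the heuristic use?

8

Sorted descending: 900, 800, 650, 550, 500, 500, 400, 400, 400, 350, 300, 300, 300, 250.
  900 → disc 1 (new)  [load 900/950]
  800 → disc 2 (new)  [load 800/950]
  650 → disc 3 (new)  [load 650/950]
  550 → disc 4 (new)  [load 550/950]
  500 → disc 5 (new)  [load 500/950]
  500 → disc 6 (new)  [load 500/950]
  400 → disc 4  [load 950/950]
  400 → disc 5  [load 900/950]
  400 → disc 6  [load 900/950]
  350 → disc 7 (new)  [load 350/950]
  300 → disc 3  [load 950/950]
  300 → disc 7  [load 650/950]
  300 → disc 7  [load 950/950]
  250 → disc 8 (new)  [load 250/950]
8 discs opened.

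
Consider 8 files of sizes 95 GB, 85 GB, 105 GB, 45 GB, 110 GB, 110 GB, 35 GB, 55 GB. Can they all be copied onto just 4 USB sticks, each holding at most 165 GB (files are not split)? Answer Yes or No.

Total = 640 GB; ⌈640/165⌉ = 4.
5 files each exceed half the capacity and cannot share a USB stick, forcing at least 5 USB sticks.
At least 5 USB sticks are required, but only 4 are allowed.

No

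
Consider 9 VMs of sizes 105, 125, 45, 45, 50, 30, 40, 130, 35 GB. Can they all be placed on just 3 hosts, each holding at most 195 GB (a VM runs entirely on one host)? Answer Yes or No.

No

Total = 605 GB; ⌈605/195⌉ = 4.
At least 4 hosts are required, but only 3 are allowed.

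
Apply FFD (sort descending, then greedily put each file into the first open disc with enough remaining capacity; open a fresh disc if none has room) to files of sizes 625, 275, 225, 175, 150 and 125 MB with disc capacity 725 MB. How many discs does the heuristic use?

3

Sorted descending: 625, 275, 225, 175, 150, 125.
  625 → disc 1 (new)  [load 625/725]
  275 → disc 2 (new)  [load 275/725]
  225 → disc 2  [load 500/725]
  175 → disc 2  [load 675/725]
  150 → disc 3 (new)  [load 150/725]
  125 → disc 3  [load 275/725]
3 discs opened.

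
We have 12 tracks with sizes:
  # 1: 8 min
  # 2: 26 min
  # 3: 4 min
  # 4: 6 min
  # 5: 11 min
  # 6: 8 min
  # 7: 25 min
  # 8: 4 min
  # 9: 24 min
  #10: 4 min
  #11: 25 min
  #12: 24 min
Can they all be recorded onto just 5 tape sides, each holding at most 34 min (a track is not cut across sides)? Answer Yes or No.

No

Total = 169 min; ⌈169/34⌉ = 5.
The bound of 5 does not rule out 5, but exhaustive search shows no assignment into 5 tape sides of capacity 34 min exists — the minimum is 6.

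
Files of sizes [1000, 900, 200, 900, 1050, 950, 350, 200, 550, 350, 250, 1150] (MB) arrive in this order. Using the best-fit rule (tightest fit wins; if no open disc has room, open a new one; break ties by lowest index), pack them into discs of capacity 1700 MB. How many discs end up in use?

  1000 → disc 1 (new)  [load 1000/1700]
  900 → disc 2 (new)  [load 900/1700]
  200 → disc 1  [load 1200/1700]
  900 → disc 3 (new)  [load 900/1700]
  1050 → disc 4 (new)  [load 1050/1700]
  950 → disc 5 (new)  [load 950/1700]
  350 → disc 1  [load 1550/1700]
  200 → disc 4  [load 1250/1700]
  550 → disc 5  [load 1500/1700]
  350 → disc 4  [load 1600/1700]
  250 → disc 2  [load 1150/1700]
  1150 → disc 6 (new)  [load 1150/1700]
6 discs opened.

6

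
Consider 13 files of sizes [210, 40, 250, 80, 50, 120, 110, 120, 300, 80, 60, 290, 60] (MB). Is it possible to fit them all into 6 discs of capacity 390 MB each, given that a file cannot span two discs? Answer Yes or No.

A valid assignment using 5 discs:
  disc 1: 300 + 80 = 380
  disc 2: 290 + 80 = 370
  disc 3: 250 + 120 = 370
  disc 4: 210 + 120 + 60 = 390
  disc 5: 110 + 60 + 50 + 40 = 260
That uses only 5 ≤ 6, so 6 discs are enough.

Yes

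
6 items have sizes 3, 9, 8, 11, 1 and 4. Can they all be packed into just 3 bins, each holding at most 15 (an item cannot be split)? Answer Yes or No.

Yes

A valid assignment using 3 bins:
  bin 1: 11 + 4 = 15
  bin 2: 9 + 3 + 1 = 13
  bin 3: 8 = 8
Every load is within 15, so 3 bins suffice.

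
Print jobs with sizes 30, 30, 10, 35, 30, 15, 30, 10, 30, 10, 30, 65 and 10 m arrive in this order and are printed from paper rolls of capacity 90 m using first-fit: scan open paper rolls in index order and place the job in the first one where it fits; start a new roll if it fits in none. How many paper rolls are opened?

  30 → roll 1 (new)  [load 30/90]
  30 → roll 1  [load 60/90]
  10 → roll 1  [load 70/90]
  35 → roll 2 (new)  [load 35/90]
  30 → roll 2  [load 65/90]
  15 → roll 1  [load 85/90]
  30 → roll 3 (new)  [load 30/90]
  10 → roll 2  [load 75/90]
  30 → roll 3  [load 60/90]
  10 → roll 2  [load 85/90]
  30 → roll 3  [load 90/90]
  65 → roll 4 (new)  [load 65/90]
  10 → roll 4  [load 75/90]
4 paper rolls opened.

4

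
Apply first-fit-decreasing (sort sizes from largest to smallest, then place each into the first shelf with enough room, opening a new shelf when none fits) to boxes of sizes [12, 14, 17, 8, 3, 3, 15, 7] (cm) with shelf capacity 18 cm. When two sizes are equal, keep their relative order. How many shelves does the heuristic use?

Sorted descending: 17, 15, 14, 12, 8, 7, 3, 3.
  17 → shelf 1 (new)  [load 17/18]
  15 → shelf 2 (new)  [load 15/18]
  14 → shelf 3 (new)  [load 14/18]
  12 → shelf 4 (new)  [load 12/18]
  8 → shelf 5 (new)  [load 8/18]
  7 → shelf 5  [load 15/18]
  3 → shelf 2  [load 18/18]
  3 → shelf 3  [load 17/18]
5 shelves opened.

5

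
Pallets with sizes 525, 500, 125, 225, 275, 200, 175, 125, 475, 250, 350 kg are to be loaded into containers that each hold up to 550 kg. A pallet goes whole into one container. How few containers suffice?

Total = 525 + 500 + 475 + 350 + 275 + 250 + 225 + 200 + 175 + 125 + 125 = 3225 kg.
Lower bound: ⌈3225/550⌉ = 6 containers.
A packing using 7 containers:
  container 1: 525 = 525
  container 2: 500 = 500
  container 3: 475 = 475
  container 4: 350 + 200 = 550
  container 5: 275 + 250 = 525
  container 6: 225 + 175 + 125 = 525
  container 7: 125 = 125
No arrangement into 6 containers stays within capacity, so 7 is optimal.

7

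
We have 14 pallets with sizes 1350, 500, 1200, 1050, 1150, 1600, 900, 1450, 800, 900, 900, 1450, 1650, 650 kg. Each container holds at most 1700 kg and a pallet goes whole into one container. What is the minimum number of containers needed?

11

Total = 1650 + 1600 + 1450 + 1450 + 1350 + 1200 + 1150 + 1050 + 900 + 900 + 900 + 800 + 650 + 500 = 15550 kg.
Lower bound: ⌈15550/1700⌉ = 10 containers.
Also, 11 pallets each exceed 850 kg, and no two of those can share a container, so at least 11 containers are needed.
A packing using 11 containers:
  container 1: 1650 = 1650
  container 2: 1600 = 1600
  container 3: 1450 = 1450
  container 4: 1450 = 1450
  container 5: 1350 = 1350
  container 6: 1200 + 500 = 1700
  container 7: 1150 = 1150
  container 8: 1050 + 650 = 1700
  container 9: 900 + 800 = 1700
  container 10: 900 = 900
  container 11: 900 = 900
This matches the lower bound, so 11 is optimal.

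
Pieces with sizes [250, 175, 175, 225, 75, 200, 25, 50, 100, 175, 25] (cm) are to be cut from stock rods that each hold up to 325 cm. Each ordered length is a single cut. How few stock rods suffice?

Total = 250 + 225 + 200 + 175 + 175 + 175 + 100 + 75 + 50 + 25 + 25 = 1475 cm.
Lower bound: ⌈1475/325⌉ = 5 stock rods.
Also, 6 pieces each exceed 325/2 cm, and no two of those can share a stock rod, so at least 6 stock rods are needed.
A packing using 6 stock rods:
  stock rod 1: 250 + 75 = 325
  stock rod 2: 225 + 100 = 325
  stock rod 3: 200 + 50 + 25 + 25 = 300
  stock rod 4: 175 = 175
  stock rod 5: 175 = 175
  stock rod 6: 175 = 175
This matches the lower bound, so 6 is optimal.

6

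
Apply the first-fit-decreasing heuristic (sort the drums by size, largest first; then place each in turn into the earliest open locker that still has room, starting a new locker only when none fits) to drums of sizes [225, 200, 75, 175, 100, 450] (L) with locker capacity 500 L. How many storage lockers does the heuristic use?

3

Sorted descending: 450, 225, 200, 175, 100, 75.
  450 → locker 1 (new)  [load 450/500]
  225 → locker 2 (new)  [load 225/500]
  200 → locker 2  [load 425/500]
  175 → locker 3 (new)  [load 175/500]
  100 → locker 3  [load 275/500]
  75 → locker 2  [load 500/500]
3 storage lockers opened.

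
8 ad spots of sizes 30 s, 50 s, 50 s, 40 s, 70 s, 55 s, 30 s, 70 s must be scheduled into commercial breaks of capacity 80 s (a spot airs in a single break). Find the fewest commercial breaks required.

6

Total = 70 + 70 + 55 + 50 + 50 + 40 + 30 + 30 = 395 s.
Lower bound: ⌈395/80⌉ = 5 commercial breaks.
A packing using 6 commercial breaks:
  break 1: 70 = 70
  break 2: 70 = 70
  break 3: 55 = 55
  break 4: 50 + 30 = 80
  break 5: 50 + 30 = 80
  break 6: 40 = 40
No arrangement into 5 commercial breaks stays within capacity, so 6 is optimal.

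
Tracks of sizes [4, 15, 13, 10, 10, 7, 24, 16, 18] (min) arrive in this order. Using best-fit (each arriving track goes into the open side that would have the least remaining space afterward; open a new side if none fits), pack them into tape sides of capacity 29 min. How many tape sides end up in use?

5

  4 → side 1 (new)  [load 4/29]
  15 → side 1  [load 19/29]
  13 → side 2 (new)  [load 13/29]
  10 → side 1  [load 29/29]
  10 → side 2  [load 23/29]
  7 → side 3 (new)  [load 7/29]
  24 → side 4 (new)  [load 24/29]
  16 → side 3  [load 23/29]
  18 → side 5 (new)  [load 18/29]
5 tape sides opened.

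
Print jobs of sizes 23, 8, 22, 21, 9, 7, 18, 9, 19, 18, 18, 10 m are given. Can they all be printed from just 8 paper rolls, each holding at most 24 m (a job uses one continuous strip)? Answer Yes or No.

Total = 182 m; ⌈182/24⌉ = 8.
The bound of 8 does not rule out 8, but exhaustive search shows no assignment into 8 paper rolls of capacity 24 m exists — the minimum is 9.

No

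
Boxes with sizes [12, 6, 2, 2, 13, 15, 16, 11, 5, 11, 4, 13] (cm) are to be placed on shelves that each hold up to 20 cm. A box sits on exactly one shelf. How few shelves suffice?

Total = 16 + 15 + 13 + 13 + 12 + 11 + 11 + 6 + 5 + 4 + 2 + 2 = 110 cm.
Lower bound: ⌈110/20⌉ = 6 shelves.
Also, 7 boxes each exceed 10 cm, and no two of those can share a shelf, so at least 7 shelves are needed.
A packing using 7 shelves:
  shelf 1: 16 + 4 = 20
  shelf 2: 15 + 5 = 20
  shelf 3: 13 + 6 = 19
  shelf 4: 13 + 2 + 2 = 17
  shelf 5: 12 = 12
  shelf 6: 11 = 11
  shelf 7: 11 = 11
This matches the lower bound, so 7 is optimal.

7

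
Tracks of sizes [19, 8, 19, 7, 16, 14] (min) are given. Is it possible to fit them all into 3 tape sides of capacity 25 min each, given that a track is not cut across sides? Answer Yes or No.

Total = 83 min; ⌈83/25⌉ = 4.
At least 4 tape sides are required, but only 3 are allowed.

No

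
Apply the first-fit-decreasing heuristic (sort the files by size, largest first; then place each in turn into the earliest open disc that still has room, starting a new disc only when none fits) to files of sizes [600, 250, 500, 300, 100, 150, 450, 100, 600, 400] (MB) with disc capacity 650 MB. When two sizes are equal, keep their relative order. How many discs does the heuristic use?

Sorted descending: 600, 600, 500, 450, 400, 300, 250, 150, 100, 100.
  600 → disc 1 (new)  [load 600/650]
  600 → disc 2 (new)  [load 600/650]
  500 → disc 3 (new)  [load 500/650]
  450 → disc 4 (new)  [load 450/650]
  400 → disc 5 (new)  [load 400/650]
  300 → disc 6 (new)  [load 300/650]
  250 → disc 5  [load 650/650]
  150 → disc 3  [load 650/650]
  100 → disc 4  [load 550/650]
  100 → disc 4  [load 650/650]
6 discs opened.

6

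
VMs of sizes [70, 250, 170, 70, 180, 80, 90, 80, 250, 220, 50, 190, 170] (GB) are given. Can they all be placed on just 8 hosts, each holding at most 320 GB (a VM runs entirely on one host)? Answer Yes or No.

A valid assignment using 7 hosts:
  host 1: 250 + 70 = 320
  host 2: 250 + 70 = 320
  host 3: 220 + 90 = 310
  host 4: 190 + 80 + 50 = 320
  host 5: 180 + 80 = 260
  host 6: 170 = 170
  host 7: 170 = 170
That uses only 7 ≤ 8, so 8 hosts are enough.

Yes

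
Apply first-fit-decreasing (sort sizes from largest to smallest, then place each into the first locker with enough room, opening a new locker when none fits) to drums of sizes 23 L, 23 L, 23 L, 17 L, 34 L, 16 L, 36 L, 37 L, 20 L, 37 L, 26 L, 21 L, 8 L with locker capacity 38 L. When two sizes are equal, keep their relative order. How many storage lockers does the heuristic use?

10

Sorted descending: 37, 37, 36, 34, 26, 23, 23, 23, 21, 20, 17, 16, 8.
  37 → locker 1 (new)  [load 37/38]
  37 → locker 2 (new)  [load 37/38]
  36 → locker 3 (new)  [load 36/38]
  34 → locker 4 (new)  [load 34/38]
  26 → locker 5 (new)  [load 26/38]
  23 → locker 6 (new)  [load 23/38]
  23 → locker 7 (new)  [load 23/38]
  23 → locker 8 (new)  [load 23/38]
  21 → locker 9 (new)  [load 21/38]
  20 → locker 10 (new)  [load 20/38]
  17 → locker 9  [load 38/38]
  16 → locker 10  [load 36/38]
  8 → locker 5  [load 34/38]
10 storage lockers opened.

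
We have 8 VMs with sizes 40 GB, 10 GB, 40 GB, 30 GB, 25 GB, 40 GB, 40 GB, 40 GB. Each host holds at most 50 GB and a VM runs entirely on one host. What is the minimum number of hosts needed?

7

Total = 40 + 40 + 40 + 40 + 40 + 30 + 25 + 10 = 265 GB.
Lower bound: ⌈265/50⌉ = 6 hosts.
A packing using 7 hosts:
  host 1: 40 + 10 = 50
  host 2: 40 = 40
  host 3: 40 = 40
  host 4: 40 = 40
  host 5: 40 = 40
  host 6: 30 = 30
  host 7: 25 = 25
No arrangement into 6 hosts stays within capacity, so 7 is optimal.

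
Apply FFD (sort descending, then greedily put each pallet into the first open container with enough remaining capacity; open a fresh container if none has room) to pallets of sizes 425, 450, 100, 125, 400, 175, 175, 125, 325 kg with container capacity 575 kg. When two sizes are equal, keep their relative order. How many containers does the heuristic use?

5

Sorted descending: 450, 425, 400, 325, 175, 175, 125, 125, 100.
  450 → container 1 (new)  [load 450/575]
  425 → container 2 (new)  [load 425/575]
  400 → container 3 (new)  [load 400/575]
  325 → container 4 (new)  [load 325/575]
  175 → container 3  [load 575/575]
  175 → container 4  [load 500/575]
  125 → container 1  [load 575/575]
  125 → container 2  [load 550/575]
  100 → container 5 (new)  [load 100/575]
5 containers opened.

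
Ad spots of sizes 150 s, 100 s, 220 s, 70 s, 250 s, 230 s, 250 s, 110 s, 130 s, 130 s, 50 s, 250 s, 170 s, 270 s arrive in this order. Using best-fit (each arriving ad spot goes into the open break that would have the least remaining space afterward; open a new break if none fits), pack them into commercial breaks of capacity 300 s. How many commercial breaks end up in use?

  150 → break 1 (new)  [load 150/300]
  100 → break 1  [load 250/300]
  220 → break 2 (new)  [load 220/300]
  70 → break 2  [load 290/300]
  250 → break 3 (new)  [load 250/300]
  230 → break 4 (new)  [load 230/300]
  250 → break 5 (new)  [load 250/300]
  110 → break 6 (new)  [load 110/300]
  130 → break 6  [load 240/300]
  130 → break 7 (new)  [load 130/300]
  50 → break 1  [load 300/300]
  250 → break 8 (new)  [load 250/300]
  170 → break 7  [load 300/300]
  270 → break 9 (new)  [load 270/300]
9 commercial breaks opened.

9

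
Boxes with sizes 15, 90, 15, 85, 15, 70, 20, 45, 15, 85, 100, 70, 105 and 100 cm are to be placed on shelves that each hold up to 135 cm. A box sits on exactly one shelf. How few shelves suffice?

Total = 105 + 100 + 100 + 90 + 85 + 85 + 70 + 70 + 45 + 20 + 15 + 15 + 15 + 15 = 830 cm.
Lower bound: ⌈830/135⌉ = 7 shelves.
Also, 8 boxes each exceed 135/2 cm, and no two of those can share a shelf, so at least 8 shelves are needed.
A packing using 8 shelves:
  shelf 1: 105 + 20 = 125
  shelf 2: 100 + 15 + 15 = 130
  shelf 3: 100 + 15 + 15 = 130
  shelf 4: 90 + 45 = 135
  shelf 5: 85 = 85
  shelf 6: 85 = 85
  shelf 7: 70 = 70
  shelf 8: 70 = 70
This matches the lower bound, so 8 is optimal.

8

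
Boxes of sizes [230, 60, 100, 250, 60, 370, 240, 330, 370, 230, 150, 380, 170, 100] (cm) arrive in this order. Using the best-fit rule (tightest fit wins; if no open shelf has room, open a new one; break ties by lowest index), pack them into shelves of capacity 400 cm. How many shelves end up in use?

9

  230 → shelf 1 (new)  [load 230/400]
  60 → shelf 1  [load 290/400]
  100 → shelf 1  [load 390/400]
  250 → shelf 2 (new)  [load 250/400]
  60 → shelf 2  [load 310/400]
  370 → shelf 3 (new)  [load 370/400]
  240 → shelf 4 (new)  [load 240/400]
  330 → shelf 5 (new)  [load 330/400]
  370 → shelf 6 (new)  [load 370/400]
  230 → shelf 7 (new)  [load 230/400]
  150 → shelf 4  [load 390/400]
  380 → shelf 8 (new)  [load 380/400]
  170 → shelf 7  [load 400/400]
  100 → shelf 9 (new)  [load 100/400]
9 shelves opened.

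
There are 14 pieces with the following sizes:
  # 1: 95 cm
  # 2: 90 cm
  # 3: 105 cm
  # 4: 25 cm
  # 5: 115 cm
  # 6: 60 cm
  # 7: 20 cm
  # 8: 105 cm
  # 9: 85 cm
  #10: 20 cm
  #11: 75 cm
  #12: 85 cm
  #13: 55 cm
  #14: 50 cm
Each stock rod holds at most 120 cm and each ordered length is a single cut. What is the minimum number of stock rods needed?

10

Total = 115 + 105 + 105 + 95 + 90 + 85 + 85 + 75 + 60 + 55 + 50 + 25 + 20 + 20 = 985 cm.
Lower bound: ⌈985/120⌉ = 9 stock rods.
A packing using 10 stock rods:
  stock rod 1: 115 = 115
  stock rod 2: 105 = 105
  stock rod 3: 105 = 105
  stock rod 4: 95 + 25 = 120
  stock rod 5: 90 + 20 = 110
  stock rod 6: 85 + 20 = 105
  stock rod 7: 85 = 85
  stock rod 8: 75 = 75
  stock rod 9: 60 + 55 = 115
  stock rod 10: 50 = 50
No arrangement into 9 stock rods stays within capacity, so 10 is optimal.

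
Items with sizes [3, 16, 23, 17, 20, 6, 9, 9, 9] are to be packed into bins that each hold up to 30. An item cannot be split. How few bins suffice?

Total = 23 + 20 + 17 + 16 + 9 + 9 + 9 + 6 + 3 = 112.
Lower bound: ⌈112/30⌉ = 4 bins.
A packing using 4 bins:
  bin 1: 23 + 6 = 29
  bin 2: 20 + 9 = 29
  bin 3: 17 + 9 + 3 = 29
  bin 4: 16 + 9 = 25
This matches the lower bound, so 4 is optimal.

4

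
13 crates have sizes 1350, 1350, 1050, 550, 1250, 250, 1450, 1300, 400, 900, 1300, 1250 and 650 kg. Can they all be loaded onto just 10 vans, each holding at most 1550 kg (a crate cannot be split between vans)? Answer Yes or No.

Yes

A valid assignment using 10 vans:
  van 1: 1450 = 1450
  van 2: 1350 = 1350
  van 3: 1350 = 1350
  van 4: 1300 + 250 = 1550
  van 5: 1300 = 1300
  van 6: 1250 = 1250
  van 7: 1250 = 1250
  van 8: 1050 + 400 = 1450
  van 9: 900 + 650 = 1550
  van 10: 550 = 550
Every load is within 1550 kg, so 10 vans suffice.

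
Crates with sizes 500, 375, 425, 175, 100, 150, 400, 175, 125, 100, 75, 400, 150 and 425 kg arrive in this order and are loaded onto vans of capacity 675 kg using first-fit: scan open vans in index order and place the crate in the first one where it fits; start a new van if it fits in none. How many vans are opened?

6

  500 → van 1 (new)  [load 500/675]
  375 → van 2 (new)  [load 375/675]
  425 → van 3 (new)  [load 425/675]
  175 → van 1  [load 675/675]
  100 → van 2  [load 475/675]
  150 → van 2  [load 625/675]
  400 → van 4 (new)  [load 400/675]
  175 → van 3  [load 600/675]
  125 → van 4  [load 525/675]
  100 → van 4  [load 625/675]
  75 → van 3  [load 675/675]
  400 → van 5 (new)  [load 400/675]
  150 → van 5  [load 550/675]
  425 → van 6 (new)  [load 425/675]
6 vans opened.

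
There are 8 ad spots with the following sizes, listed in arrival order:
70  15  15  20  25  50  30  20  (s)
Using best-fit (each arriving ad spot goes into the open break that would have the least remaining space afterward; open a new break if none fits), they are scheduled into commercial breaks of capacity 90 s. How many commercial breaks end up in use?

  70 → break 1 (new)  [load 70/90]
  15 → break 1  [load 85/90]
  15 → break 2 (new)  [load 15/90]
  20 → break 2  [load 35/90]
  25 → break 2  [load 60/90]
  50 → break 3 (new)  [load 50/90]
  30 → break 2  [load 90/90]
  20 → break 3  [load 70/90]
3 commercial breaks opened.

3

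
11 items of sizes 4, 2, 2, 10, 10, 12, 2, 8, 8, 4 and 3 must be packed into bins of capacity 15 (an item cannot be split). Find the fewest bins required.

Total = 12 + 10 + 10 + 8 + 8 + 4 + 4 + 3 + 2 + 2 + 2 = 65.
Lower bound: ⌈65/15⌉ = 5 bins.
A packing using 5 bins:
  bin 1: 12 + 3 = 15
  bin 2: 10 + 4 = 14
  bin 3: 10 + 4 = 14
  bin 4: 8 + 2 + 2 + 2 = 14
  bin 5: 8 = 8
This matches the lower bound, so 5 is optimal.

5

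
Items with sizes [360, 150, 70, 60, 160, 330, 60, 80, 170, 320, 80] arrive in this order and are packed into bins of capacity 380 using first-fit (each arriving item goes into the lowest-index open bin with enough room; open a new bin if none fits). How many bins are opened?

  360 → bin 1 (new)  [load 360/380]
  150 → bin 2 (new)  [load 150/380]
  70 → bin 2  [load 220/380]
  60 → bin 2  [load 280/380]
  160 → bin 3 (new)  [load 160/380]
  330 → bin 4 (new)  [load 330/380]
  60 → bin 2  [load 340/380]
  80 → bin 3  [load 240/380]
  170 → bin 5 (new)  [load 170/380]
  320 → bin 6 (new)  [load 320/380]
  80 → bin 3  [load 320/380]
6 bins opened.

6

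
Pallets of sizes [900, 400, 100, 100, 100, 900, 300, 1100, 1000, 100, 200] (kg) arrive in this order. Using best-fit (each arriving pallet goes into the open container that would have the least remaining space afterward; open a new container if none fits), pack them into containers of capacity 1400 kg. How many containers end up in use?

4

  900 → container 1 (new)  [load 900/1400]
  400 → container 1  [load 1300/1400]
  100 → container 1  [load 1400/1400]
  100 → container 2 (new)  [load 100/1400]
  100 → container 2  [load 200/1400]
  900 → container 2  [load 1100/1400]
  300 → container 2  [load 1400/1400]
  1100 → container 3 (new)  [load 1100/1400]
  1000 → container 4 (new)  [load 1000/1400]
  100 → container 3  [load 1200/1400]
  200 → container 3  [load 1400/1400]
4 containers opened.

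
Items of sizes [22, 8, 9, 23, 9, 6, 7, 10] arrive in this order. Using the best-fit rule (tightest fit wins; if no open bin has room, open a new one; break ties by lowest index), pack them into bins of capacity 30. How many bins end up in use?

4

  22 → bin 1 (new)  [load 22/30]
  8 → bin 1  [load 30/30]
  9 → bin 2 (new)  [load 9/30]
  23 → bin 3 (new)  [load 23/30]
  9 → bin 2  [load 18/30]
  6 → bin 3  [load 29/30]
  7 → bin 2  [load 25/30]
  10 → bin 4 (new)  [load 10/30]
4 bins opened.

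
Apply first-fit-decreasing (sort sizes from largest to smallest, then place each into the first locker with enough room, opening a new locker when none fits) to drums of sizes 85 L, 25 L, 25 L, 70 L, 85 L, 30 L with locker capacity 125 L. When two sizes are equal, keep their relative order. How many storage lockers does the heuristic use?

3

Sorted descending: 85, 85, 70, 30, 25, 25.
  85 → locker 1 (new)  [load 85/125]
  85 → locker 2 (new)  [load 85/125]
  70 → locker 3 (new)  [load 70/125]
  30 → locker 1  [load 115/125]
  25 → locker 2  [load 110/125]
  25 → locker 3  [load 95/125]
3 storage lockers opened.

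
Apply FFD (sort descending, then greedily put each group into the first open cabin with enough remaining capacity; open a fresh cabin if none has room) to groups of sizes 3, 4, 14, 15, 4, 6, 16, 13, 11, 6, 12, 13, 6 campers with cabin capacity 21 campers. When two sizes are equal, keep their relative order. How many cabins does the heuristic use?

7

Sorted descending: 16, 15, 14, 13, 13, 12, 11, 6, 6, 6, 4, 4, 3.
  16 → cabin 1 (new)  [load 16/21]
  15 → cabin 2 (new)  [load 15/21]
  14 → cabin 3 (new)  [load 14/21]
  13 → cabin 4 (new)  [load 13/21]
  13 → cabin 5 (new)  [load 13/21]
  12 → cabin 6 (new)  [load 12/21]
  11 → cabin 7 (new)  [load 11/21]
  6 → cabin 2  [load 21/21]
  6 → cabin 3  [load 20/21]
  6 → cabin 4  [load 19/21]
  4 → cabin 1  [load 20/21]
  4 → cabin 5  [load 17/21]
  3 → cabin 5  [load 20/21]
7 cabins opened.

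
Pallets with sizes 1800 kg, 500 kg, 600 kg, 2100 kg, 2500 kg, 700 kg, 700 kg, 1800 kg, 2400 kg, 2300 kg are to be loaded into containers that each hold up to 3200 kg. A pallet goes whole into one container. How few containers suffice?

6

Total = 2500 + 2400 + 2300 + 2100 + 1800 + 1800 + 700 + 700 + 600 + 500 = 15400 kg.
Lower bound: ⌈15400/3200⌉ = 5 containers.
Also, 6 pallets each exceed 1600 kg, and no two of those can share a container, so at least 6 containers are needed.
A packing using 6 containers:
  container 1: 2500 + 700 = 3200
  container 2: 2400 + 700 = 3100
  container 3: 2300 + 600 = 2900
  container 4: 2100 + 500 = 2600
  container 5: 1800 = 1800
  container 6: 1800 = 1800
This matches the lower bound, so 6 is optimal.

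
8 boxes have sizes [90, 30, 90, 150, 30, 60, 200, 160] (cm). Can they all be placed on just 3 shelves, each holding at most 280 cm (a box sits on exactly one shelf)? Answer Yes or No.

A valid assignment using 3 shelves:
  shelf 1: 200 + 60 = 260
  shelf 2: 160 + 90 + 30 = 280
  shelf 3: 150 + 90 + 30 = 270
Every load is within 280 cm, so 3 shelves suffice.

Yes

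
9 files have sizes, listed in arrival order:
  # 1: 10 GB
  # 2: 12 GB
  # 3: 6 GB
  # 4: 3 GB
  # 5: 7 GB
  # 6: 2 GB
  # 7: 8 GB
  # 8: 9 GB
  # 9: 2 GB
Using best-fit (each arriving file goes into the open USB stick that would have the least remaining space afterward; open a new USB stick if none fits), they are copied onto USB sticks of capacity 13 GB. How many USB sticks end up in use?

  10 → USB stick 1 (new)  [load 10/13]
  12 → USB stick 2 (new)  [load 12/13]
  6 → USB stick 3 (new)  [load 6/13]
  3 → USB stick 1  [load 13/13]
  7 → USB stick 3  [load 13/13]
  2 → USB stick 4 (new)  [load 2/13]
  8 → USB stick 4  [load 10/13]
  9 → USB stick 5 (new)  [load 9/13]
  2 → USB stick 4  [load 12/13]
5 USB sticks opened.

5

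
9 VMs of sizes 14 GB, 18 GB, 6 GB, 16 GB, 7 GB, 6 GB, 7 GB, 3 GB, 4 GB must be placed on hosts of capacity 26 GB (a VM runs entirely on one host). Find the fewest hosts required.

4

Total = 18 + 16 + 14 + 7 + 7 + 6 + 6 + 4 + 3 = 81 GB.
Lower bound: ⌈81/26⌉ = 4 hosts.
A packing using 4 hosts:
  host 1: 18 + 7 = 25
  host 2: 16 + 7 + 3 = 26
  host 3: 14 + 6 + 6 = 26
  host 4: 4 = 4
This matches the lower bound, so 4 is optimal.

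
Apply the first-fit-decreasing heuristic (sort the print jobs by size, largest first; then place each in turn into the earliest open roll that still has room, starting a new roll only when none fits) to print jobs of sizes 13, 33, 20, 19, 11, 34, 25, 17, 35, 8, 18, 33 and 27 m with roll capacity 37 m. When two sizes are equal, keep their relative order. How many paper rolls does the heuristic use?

Sorted descending: 35, 34, 33, 33, 27, 25, 20, 19, 18, 17, 13, 11, 8.
  35 → roll 1 (new)  [load 35/37]
  34 → roll 2 (new)  [load 34/37]
  33 → roll 3 (new)  [load 33/37]
  33 → roll 4 (new)  [load 33/37]
  27 → roll 5 (new)  [load 27/37]
  25 → roll 6 (new)  [load 25/37]
  20 → roll 7 (new)  [load 20/37]
  19 → roll 8 (new)  [load 19/37]
  18 → roll 8  [load 37/37]
  17 → roll 7  [load 37/37]
  13 → roll 9 (new)  [load 13/37]
  11 → roll 6  [load 36/37]
  8 → roll 5  [load 35/37]
9 paper rolls opened.

9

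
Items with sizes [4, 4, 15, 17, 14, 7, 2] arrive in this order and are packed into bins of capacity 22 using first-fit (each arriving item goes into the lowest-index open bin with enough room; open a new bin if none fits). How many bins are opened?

3

  4 → bin 1 (new)  [load 4/22]
  4 → bin 1  [load 8/22]
  15 → bin 2 (new)  [load 15/22]
  17 → bin 3 (new)  [load 17/22]
  14 → bin 1  [load 22/22]
  7 → bin 2  [load 22/22]
  2 → bin 3  [load 19/22]
3 bins opened.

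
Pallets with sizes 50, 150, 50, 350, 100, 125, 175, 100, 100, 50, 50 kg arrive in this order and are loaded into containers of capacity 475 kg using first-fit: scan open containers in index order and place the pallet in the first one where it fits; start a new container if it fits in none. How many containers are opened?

  50 → container 1 (new)  [load 50/475]
  150 → container 1  [load 200/475]
  50 → container 1  [load 250/475]
  350 → container 2 (new)  [load 350/475]
  100 → container 1  [load 350/475]
  125 → container 1  [load 475/475]
  175 → container 3 (new)  [load 175/475]
  100 → container 2  [load 450/475]
  100 → container 3  [load 275/475]
  50 → container 3  [load 325/475]
  50 → container 3  [load 375/475]
3 containers opened.

3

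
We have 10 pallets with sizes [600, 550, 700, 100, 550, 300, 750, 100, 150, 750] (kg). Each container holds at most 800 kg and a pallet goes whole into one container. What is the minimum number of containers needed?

Total = 750 + 750 + 700 + 600 + 550 + 550 + 300 + 150 + 100 + 100 = 4550 kg.
Lower bound: ⌈4550/800⌉ = 6 containers.
A packing using 7 containers:
  container 1: 750 = 750
  container 2: 750 = 750
  container 3: 700 + 100 = 800
  container 4: 600 + 150 = 750
  container 5: 550 + 100 = 650
  container 6: 550 = 550
  container 7: 300 = 300
No arrangement into 6 containers stays within capacity, so 7 is optimal.

7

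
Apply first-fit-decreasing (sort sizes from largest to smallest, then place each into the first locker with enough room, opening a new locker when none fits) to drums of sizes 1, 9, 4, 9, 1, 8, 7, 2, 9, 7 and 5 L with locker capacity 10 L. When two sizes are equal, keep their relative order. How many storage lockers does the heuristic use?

7

Sorted descending: 9, 9, 9, 8, 7, 7, 5, 4, 2, 1, 1.
  9 → locker 1 (new)  [load 9/10]
  9 → locker 2 (new)  [load 9/10]
  9 → locker 3 (new)  [load 9/10]
  8 → locker 4 (new)  [load 8/10]
  7 → locker 5 (new)  [load 7/10]
  7 → locker 6 (new)  [load 7/10]
  5 → locker 7 (new)  [load 5/10]
  4 → locker 7  [load 9/10]
  2 → locker 4  [load 10/10]
  1 → locker 1  [load 10/10]
  1 → locker 2  [load 10/10]
7 storage lockers opened.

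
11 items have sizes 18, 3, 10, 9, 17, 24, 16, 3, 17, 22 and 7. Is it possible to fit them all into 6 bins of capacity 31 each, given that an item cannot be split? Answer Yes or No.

Yes

A valid assignment using 6 bins:
  bin 1: 24 + 7 = 31
  bin 2: 22 + 9 = 31
  bin 3: 18 + 10 + 3 = 31
  bin 4: 17 + 3 = 20
  bin 5: 17 = 17
  bin 6: 16 = 16
Every load is within 31, so 6 bins suffice.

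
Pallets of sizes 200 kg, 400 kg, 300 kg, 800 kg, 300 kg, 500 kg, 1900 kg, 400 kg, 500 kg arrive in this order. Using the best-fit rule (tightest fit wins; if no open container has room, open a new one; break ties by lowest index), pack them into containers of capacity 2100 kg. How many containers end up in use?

3

  200 → container 1 (new)  [load 200/2100]
  400 → container 1  [load 600/2100]
  300 → container 1  [load 900/2100]
  800 → container 1  [load 1700/2100]
  300 → container 1  [load 2000/2100]
  500 → container 2 (new)  [load 500/2100]
  1900 → container 3 (new)  [load 1900/2100]
  400 → container 2  [load 900/2100]
  500 → container 2  [load 1400/2100]
3 containers opened.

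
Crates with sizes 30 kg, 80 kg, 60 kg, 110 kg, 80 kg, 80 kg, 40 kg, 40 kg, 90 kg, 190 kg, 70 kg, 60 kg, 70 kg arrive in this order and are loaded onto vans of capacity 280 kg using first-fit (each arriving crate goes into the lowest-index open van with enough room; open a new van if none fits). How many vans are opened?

  30 → van 1 (new)  [load 30/280]
  80 → van 1  [load 110/280]
  60 → van 1  [load 170/280]
  110 → van 1  [load 280/280]
  80 → van 2 (new)  [load 80/280]
  80 → van 2  [load 160/280]
  40 → van 2  [load 200/280]
  40 → van 2  [load 240/280]
  90 → van 3 (new)  [load 90/280]
  190 → van 3  [load 280/280]
  70 → van 4 (new)  [load 70/280]
  60 → van 4  [load 130/280]
  70 → van 4  [load 200/280]
4 vans opened.

4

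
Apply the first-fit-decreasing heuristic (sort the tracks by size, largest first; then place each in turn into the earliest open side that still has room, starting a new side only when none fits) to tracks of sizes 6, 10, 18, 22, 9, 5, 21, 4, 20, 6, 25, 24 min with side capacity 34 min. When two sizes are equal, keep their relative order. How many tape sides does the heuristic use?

6

Sorted descending: 25, 24, 22, 21, 20, 18, 10, 9, 6, 6, 5, 4.
  25 → side 1 (new)  [load 25/34]
  24 → side 2 (new)  [load 24/34]
  22 → side 3 (new)  [load 22/34]
  21 → side 4 (new)  [load 21/34]
  20 → side 5 (new)  [load 20/34]
  18 → side 6 (new)  [load 18/34]
  10 → side 2  [load 34/34]
  9 → side 1  [load 34/34]
  6 → side 3  [load 28/34]
  6 → side 3  [load 34/34]
  5 → side 4  [load 26/34]
  4 → side 4  [load 30/34]
6 tape sides opened.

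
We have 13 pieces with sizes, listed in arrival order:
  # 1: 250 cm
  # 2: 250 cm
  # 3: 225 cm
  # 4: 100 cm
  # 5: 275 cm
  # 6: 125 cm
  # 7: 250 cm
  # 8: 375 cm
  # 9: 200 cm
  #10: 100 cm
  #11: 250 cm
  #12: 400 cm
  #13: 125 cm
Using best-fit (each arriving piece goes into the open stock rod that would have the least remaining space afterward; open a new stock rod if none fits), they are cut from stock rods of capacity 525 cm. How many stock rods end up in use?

6

  250 → stock rod 1 (new)  [load 250/525]
  250 → stock rod 1  [load 500/525]
  225 → stock rod 2 (new)  [load 225/525]
  100 → stock rod 2  [load 325/525]
  275 → stock rod 3 (new)  [load 275/525]
  125 → stock rod 2  [load 450/525]
  250 → stock rod 3  [load 525/525]
  375 → stock rod 4 (new)  [load 375/525]
  200 → stock rod 5 (new)  [load 200/525]
  100 → stock rod 4  [load 475/525]
  250 → stock rod 5  [load 450/525]
  400 → stock rod 6 (new)  [load 400/525]
  125 → stock rod 6  [load 525/525]
6 stock rods opened.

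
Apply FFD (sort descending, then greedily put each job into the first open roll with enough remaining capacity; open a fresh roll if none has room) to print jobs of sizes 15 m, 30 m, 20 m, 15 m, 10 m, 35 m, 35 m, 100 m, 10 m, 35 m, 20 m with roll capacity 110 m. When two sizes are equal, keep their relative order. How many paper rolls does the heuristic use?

Sorted descending: 100, 35, 35, 35, 30, 20, 20, 15, 15, 10, 10.
  100 → roll 1 (new)  [load 100/110]
  35 → roll 2 (new)  [load 35/110]
  35 → roll 2  [load 70/110]
  35 → roll 2  [load 105/110]
  30 → roll 3 (new)  [load 30/110]
  20 → roll 3  [load 50/110]
  20 → roll 3  [load 70/110]
  15 → roll 3  [load 85/110]
  15 → roll 3  [load 100/110]
  10 → roll 1  [load 110/110]
  10 → roll 3  [load 110/110]
3 paper rolls opened.

3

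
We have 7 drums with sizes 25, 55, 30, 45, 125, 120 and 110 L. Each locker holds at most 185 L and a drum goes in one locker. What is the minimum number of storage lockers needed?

3

Total = 125 + 120 + 110 + 55 + 45 + 30 + 25 = 510 L.
Lower bound: ⌈510/185⌉ = 3 storage lockers.
A packing using 3 storage lockers:
  locker 1: 125 + 55 = 180
  locker 2: 120 + 45 = 165
  locker 3: 110 + 30 + 25 = 165
This matches the lower bound, so 3 is optimal.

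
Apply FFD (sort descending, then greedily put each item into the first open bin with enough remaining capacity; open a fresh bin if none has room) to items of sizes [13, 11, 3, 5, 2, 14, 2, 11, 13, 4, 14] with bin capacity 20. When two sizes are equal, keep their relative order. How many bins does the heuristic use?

Sorted descending: 14, 14, 13, 13, 11, 11, 5, 4, 3, 2, 2.
  14 → bin 1 (new)  [load 14/20]
  14 → bin 2 (new)  [load 14/20]
  13 → bin 3 (new)  [load 13/20]
  13 → bin 4 (new)  [load 13/20]
  11 → bin 5 (new)  [load 11/20]
  11 → bin 6 (new)  [load 11/20]
  5 → bin 1  [load 19/20]
  4 → bin 2  [load 18/20]
  3 → bin 3  [load 16/20]
  2 → bin 2  [load 20/20]
  2 → bin 3  [load 18/20]
6 bins opened.

6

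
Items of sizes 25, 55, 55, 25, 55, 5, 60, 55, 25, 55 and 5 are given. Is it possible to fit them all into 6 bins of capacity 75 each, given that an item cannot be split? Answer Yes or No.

No

Total = 420; ⌈420/75⌉ = 6.
The bound of 6 does not rule out 6, but exhaustive search shows no assignment into 6 bins of capacity 75 exists — the minimum is 7.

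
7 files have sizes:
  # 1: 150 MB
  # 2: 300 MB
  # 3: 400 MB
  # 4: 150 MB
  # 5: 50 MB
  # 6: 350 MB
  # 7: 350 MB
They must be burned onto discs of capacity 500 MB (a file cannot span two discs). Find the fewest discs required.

Total = 400 + 350 + 350 + 300 + 150 + 150 + 50 = 1750 MB.
Lower bound: ⌈1750/500⌉ = 4 discs.
A packing using 4 discs:
  disc 1: 400 + 50 = 450
  disc 2: 350 + 150 = 500
  disc 3: 350 + 150 = 500
  disc 4: 300 = 300
This matches the lower bound, so 4 is optimal.

4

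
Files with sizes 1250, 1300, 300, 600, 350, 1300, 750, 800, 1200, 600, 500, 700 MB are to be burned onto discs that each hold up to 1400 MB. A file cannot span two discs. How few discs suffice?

Total = 1300 + 1300 + 1250 + 1200 + 800 + 750 + 700 + 600 + 600 + 500 + 350 + 300 = 9650 MB.
Lower bound: ⌈9650/1400⌉ = 7 discs.
A packing using 8 discs:
  disc 1: 1300 = 1300
  disc 2: 1300 = 1300
  disc 3: 1250 = 1250
  disc 4: 1200 = 1200
  disc 5: 800 + 600 = 1400
  disc 6: 750 + 600 = 1350
  disc 7: 700 + 500 = 1200
  disc 8: 350 + 300 = 650
No arrangement into 7 discs stays within capacity, so 8 is optimal.

8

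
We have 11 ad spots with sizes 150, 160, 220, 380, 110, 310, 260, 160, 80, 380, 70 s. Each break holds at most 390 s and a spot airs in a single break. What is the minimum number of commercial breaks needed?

6

Total = 380 + 380 + 310 + 260 + 220 + 160 + 160 + 150 + 110 + 80 + 70 = 2280 s.
Lower bound: ⌈2280/390⌉ = 6 commercial breaks.
A packing using 6 commercial breaks:
  break 1: 380 = 380
  break 2: 380 = 380
  break 3: 310 + 80 = 390
  break 4: 260 + 110 = 370
  break 5: 220 + 160 = 380
  break 6: 160 + 150 + 70 = 380
This matches the lower bound, so 6 is optimal.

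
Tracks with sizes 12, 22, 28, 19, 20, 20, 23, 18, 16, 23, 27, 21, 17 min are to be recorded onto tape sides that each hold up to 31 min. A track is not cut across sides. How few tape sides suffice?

Total = 28 + 27 + 23 + 23 + 22 + 21 + 20 + 20 + 19 + 18 + 17 + 16 + 12 = 266 min.
Lower bound: ⌈266/31⌉ = 9 tape sides.
Also, 12 tracks each exceed 31/2 min, and no two of those can share a side, so at least 12 tape sides are needed.
A packing using 12 tape sides:
  side 1: 28 = 28
  side 2: 27 = 27
  side 3: 23 = 23
  side 4: 23 = 23
  side 5: 22 = 22
  side 6: 21 = 21
  side 7: 20 = 20
  side 8: 20 = 20
  side 9: 19 + 12 = 31
  side 10: 18 = 18
  side 11: 17 = 17
  side 12: 16 = 16
This matches the lower bound, so 12 is optimal.

12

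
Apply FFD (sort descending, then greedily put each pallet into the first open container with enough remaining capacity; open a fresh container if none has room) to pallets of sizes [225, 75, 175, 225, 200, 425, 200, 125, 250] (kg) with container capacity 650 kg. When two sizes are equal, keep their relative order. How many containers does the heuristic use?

Sorted descending: 425, 250, 225, 225, 200, 200, 175, 125, 75.
  425 → container 1 (new)  [load 425/650]
  250 → container 2 (new)  [load 250/650]
  225 → container 1  [load 650/650]
  225 → container 2  [load 475/650]
  200 → container 3 (new)  [load 200/650]
  200 → container 3  [load 400/650]
  175 → container 2  [load 650/650]
  125 → container 3  [load 525/650]
  75 → container 3  [load 600/650]
3 containers opened.

3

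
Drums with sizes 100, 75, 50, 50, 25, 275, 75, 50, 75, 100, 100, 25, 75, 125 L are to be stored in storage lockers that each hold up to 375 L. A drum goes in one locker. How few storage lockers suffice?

4

Total = 275 + 125 + 100 + 100 + 100 + 75 + 75 + 75 + 75 + 50 + 50 + 50 + 25 + 25 = 1200 L.
Lower bound: ⌈1200/375⌉ = 4 storage lockers.
A packing using 4 storage lockers:
  locker 1: 275 + 100 = 375
  locker 2: 125 + 100 + 100 + 50 = 375
  locker 3: 75 + 75 + 75 + 75 + 50 + 25 = 375
  locker 4: 50 + 25 = 75
This matches the lower bound, so 4 is optimal.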